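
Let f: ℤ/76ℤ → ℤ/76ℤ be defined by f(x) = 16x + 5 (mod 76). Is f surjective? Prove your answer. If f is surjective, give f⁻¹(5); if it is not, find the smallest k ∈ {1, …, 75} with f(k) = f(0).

19

Recall: surjectivity means every element of the codomain has a preimage under f.
Since gcd(16, 76) = 4, we have 16x ≡ 0 (mod 4) for all x, so f(x) ≡ 1 (mod 4).
But 0 ≢ 1 (mod 4), so 0 ∈ ℤ/76ℤ has no preimage. Thus f is not surjective.
Since f is not surjective, we find the least positive k with f(k) = f(0): this means 16k ≡ 0 (mod 76), i.e. 76 ∣ 16k. Since gcd(16, 76) = 4, dividing through by 4 this holds exactly when 19 ∣ 4k, and as gcd(4, 19) = 1, exactly when 19 ∣ k.
The smallest positive such k is 19.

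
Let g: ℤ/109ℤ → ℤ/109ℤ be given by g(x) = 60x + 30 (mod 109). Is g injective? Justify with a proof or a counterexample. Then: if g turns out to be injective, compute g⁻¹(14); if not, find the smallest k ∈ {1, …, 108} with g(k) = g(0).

7

Recall: g is injective when g(x_1) = g(x_2) forces x_1 = x_2.
Suppose g(x_1) = g(x_2) in ℤ/109ℤ. Then 60x_1 + 30 ≡ 60x_2 + 30 (mod 109), therefore 60(x_1 − x_2) ≡ 0 (mod 109).
Since gcd(60, 109) = 1, 60 is invertible modulo 109, so x_1 − x_2 ≡ 0 (mod 109), i.e. x_1 = x_2.
Thus g is injective.
We now compute 60⁻¹ mod 109 explicitly. Euclid's algorithm: 109 = 1·60 + 49, 60 = 1·49 + 11, 49 = 4·11 + 5, 11 = 2·5 + 1; back-substituting gives 1 = 20·60 − 11·109, so 60⁻¹ ≡ 20 (mod 109).
Since g is injective, we compute g⁻¹(14): solve 60x + 30 ≡ 14 (mod 109), i.e. 60x ≡ 93 (mod 109).
Multiplying by 60⁻¹ = 20 gives x ≡ 20·93 = 1860 = 17·109 + 7 ≡ 7 (mod 109).
Check: g(7) = 60·7 + 30 = 450 = 4·109 + 14 ≡ 14 (mod 109).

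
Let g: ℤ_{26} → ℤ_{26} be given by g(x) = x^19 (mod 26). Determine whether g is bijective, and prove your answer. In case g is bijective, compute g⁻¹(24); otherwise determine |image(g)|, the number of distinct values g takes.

Computing x^19 mod 26 for each x (by repeated squaring, reducing mod 26 at every step), the values g(0), g(1), …, g(25) are: 0, 1, 24, 3, 4, 21, 20, 19, 18, 9, 10, 15, 12, 13, 14, 11, 16, 17, 8, 7, 6, 5, 22, 23, 2, 25.
Every element of ℤ_{26} appears exactly once in this list, so g is a bijection, and in particular bijective.
Since g is bijective, we read off the preimage of 24 from the same table: g(2) = 24, so g⁻¹(24) = 2.

2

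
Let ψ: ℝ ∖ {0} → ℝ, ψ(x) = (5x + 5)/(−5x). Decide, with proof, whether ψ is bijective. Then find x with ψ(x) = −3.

1/2

If ψ(x) = −1, cross-multiplying gives −5(5x + 5) = 5(−5x), which simplifies to −25 = 0 — false.  So −1 has no preimage and ψ is not surjective.
Thus ψ is not bijective.
Solving ψ(x) = −3: cross-multiplying gives 5x + 5 = −3(−5x), which rearranges to −10x = −5, so x = 1/2.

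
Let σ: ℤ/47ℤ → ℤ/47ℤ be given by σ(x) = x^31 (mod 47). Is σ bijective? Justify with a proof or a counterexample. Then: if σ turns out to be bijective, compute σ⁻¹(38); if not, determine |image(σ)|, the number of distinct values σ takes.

23

Since 47 is prime, the nonzero elements of ℤ/47ℤ form a cyclic group of order 46.
As gcd(31, 46) = 1, raising to the 31st power is a bijection on this group: if u^31 ≡ v^31 then (uv^{−1})^31 = 1, and the only element of order dividing gcd(31, 46) = 1 is 1, so u = v.
With σ(0) = 0 this makes σ injective on all of ℤ/47ℤ, hence bijective (finite equal-size domain and codomain). In particular σ is bijective.
Since σ is bijective, we find the preimage of 38. The inverse of x ↦ x^31 on (ℤ/47ℤ)^× is x ↦ x^3, because 31·3 = 93 = 2·46 + 1 ≡ 1 (mod 46) and x^{46} = 1 for x ≠ 0 (Fermat). So σ⁻¹(38) = 38^3 mod 47.
Repeated squaring mod 47: 38^1 ≡ 38, 38^2 ≡ 38² = 1444 ≡ 34. Since 3 = 2 + 1, 38^3 ≡ 34·38: 34·38 = 1292 ≡ 23. So 38^3 ≡ 23 (mod 47).
Hence σ⁻¹(38) = 23.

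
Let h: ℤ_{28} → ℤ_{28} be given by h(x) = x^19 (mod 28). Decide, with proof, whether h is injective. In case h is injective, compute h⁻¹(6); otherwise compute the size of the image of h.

h(0) = 0^19 = 0.
h(14): Repeated squaring mod 28: 14^1 ≡ 14, 14^2 ≡ 14² = 196 ≡ 0, 14^4 ≡ 0² = 0, 14^8 ≡ 0² = 0, 14^16 ≡ 0² = 0. Since 19 = 16 + 2 + 1, 14^19 ≡ 0·0·14: 0·0 = 0, then 0·14 = 0. So 14^19 ≡ 0 (mod 28).
So h(0) = h(14) = 0 while 0 ≠ 14, thus h is not injective.
Since h is not injective, we determine |image(h)|. Computing x^19 mod 28 for each x (by repeated squaring, reducing mod 28 at every step), the values h(0), h(1), …, h(27) are: 0, 1, 16, 3, 4, 5, 20, 7, 8, 9, 24, 11, 12, 13, 0, 15, 16, 17, 4, 19, 20, 21, 8, 23, 24, 25, 12, 27.
The distinct values are {0, 1, 3, 4, 5, 7, 8, 9, 11, 12, 13, 15, 16, 17, 19, 20, 21, 23, 24, 25, 27}; there are 21 of them.

21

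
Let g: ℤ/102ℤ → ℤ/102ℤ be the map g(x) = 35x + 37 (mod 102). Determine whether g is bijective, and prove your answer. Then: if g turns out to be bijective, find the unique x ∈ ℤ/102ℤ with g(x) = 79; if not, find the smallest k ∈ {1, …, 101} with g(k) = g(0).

42

Recall that g is injective when g(a) = g(b) forces a = b.
Suppose g(a) = g(b) in ℤ/102ℤ. Then 35a + 37 ≡ 35b + 37 (mod 102), so 35(a − b) ≡ 0 (mod 102).
Since gcd(35, 102) = 1, 35 is invertible modulo 102, thus a − b ≡ 0 (mod 102), i.e. a = b.
We now compute 35⁻¹ mod 102 explicitly. Euclid's algorithm: 102 = 2·35 + 32, 35 = 1·32 + 3, 32 = 10·3 + 2, 3 = 1·2 + 1; back-substituting gives 1 = 35·35 − 12·102, so 35⁻¹ ≡ 35 (mod 102).
Then y ↦ 35(y − 37) is a two-sided inverse to g, so every y ∈ ℤ/102ℤ has a preimage.
So g is bijective.
Since g is bijective, we find g⁻¹(79): we need 35x ≡ 79 − 37 ≡ 42 (mod 102). Using 35⁻¹ = 35: x ≡ 35·42 = 1470 = 14·102 + 42, so x = 42.
Check: g(42) = 35·42 + 37 = 1507 = 14·102 + 79 ≡ 79 (mod 102).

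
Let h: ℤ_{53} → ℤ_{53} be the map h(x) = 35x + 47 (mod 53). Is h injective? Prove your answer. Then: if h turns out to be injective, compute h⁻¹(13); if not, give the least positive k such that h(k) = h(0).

49

Suppose h(s) = h(t) in ℤ_{53}. Then 35s + 47 ≡ 35t + 47 (mod 53), thus 35(s − t) ≡ 0 (mod 53).
Since gcd(35, 53) = 1, 35 is invertible modulo 53, so s − t ≡ 0 (mod 53), i.e. s = t.
Hence h is injective.
We now compute 35⁻¹ mod 53 explicitly. Euclid's algorithm: 53 = 1·35 + 18, 35 = 1·18 + 17, 18 = 1·17 + 1; back-substituting gives 1 = 50·35 − 33·53, so 35⁻¹ ≡ 50 (mod 53).
Since h is injective, we find h⁻¹(13): we need 35x ≡ 13 − 47 ≡ 19 (mod 53). Using 35⁻¹ = 50: x ≡ 50·19 = 950 = 17·53 + 49, so x = 49.
Check: h(49) = 35·49 + 47 = 1762 = 33·53 + 13 ≡ 13 (mod 53).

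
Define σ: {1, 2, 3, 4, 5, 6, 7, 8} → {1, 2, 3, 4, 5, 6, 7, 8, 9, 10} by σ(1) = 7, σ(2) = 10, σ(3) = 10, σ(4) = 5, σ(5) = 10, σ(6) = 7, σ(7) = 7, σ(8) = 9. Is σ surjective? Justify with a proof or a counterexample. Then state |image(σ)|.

No element maps to 1, so σ is not surjective.
The image of σ is {5, 7, 9, 10}, which has 4 elements.

4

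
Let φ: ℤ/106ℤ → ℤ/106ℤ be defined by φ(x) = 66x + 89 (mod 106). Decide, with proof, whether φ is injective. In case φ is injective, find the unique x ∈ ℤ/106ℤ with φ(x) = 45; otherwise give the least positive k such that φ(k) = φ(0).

Recall that φ is injective when φ(s) = φ(t) forces s = t.
We have gcd(66, 106) = 2 > 1. Taking s = 0 and t = 53: φ(0) = 89 and φ(53) = 66·53 + 89 = 3587 ≡ 89 (mod 106).
So φ(0) = φ(53) while 0 ≠ 53, thus φ is not injective.
Since φ is not injective, we find the least positive k with φ(k) = φ(0): this means 66k ≡ 0 (mod 106), i.e. 106 ∣ 66k. Since gcd(66, 106) = 2, dividing through by 2 this holds exactly when 53 ∣ 33k, and as gcd(33, 53) = 1, exactly when 53 ∣ k.
The smallest positive such k is 53.

53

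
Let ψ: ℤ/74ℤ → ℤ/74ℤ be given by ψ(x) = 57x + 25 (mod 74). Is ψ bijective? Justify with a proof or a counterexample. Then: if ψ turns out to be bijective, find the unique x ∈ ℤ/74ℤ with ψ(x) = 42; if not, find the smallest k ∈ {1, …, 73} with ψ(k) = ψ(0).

73

Suppose ψ(x_1) = ψ(x_2) in ℤ/74ℤ. Then 57x_1 + 25 ≡ 57x_2 + 25 (mod 74), thus 57(x_1 − x_2) ≡ 0 (mod 74).
Since gcd(57, 74) = 1, 57 is invertible modulo 74, therefore x_1 − x_2 ≡ 0 (mod 74), i.e. x_1 = x_2.
We now compute 57⁻¹ mod 74 explicitly. Euclid's algorithm: 74 = 1·57 + 17, 57 = 3·17 + 6, 17 = 2·6 + 5, 6 = 1·5 + 1; back-substituting gives 1 = 13·57 − 10·74, so 57⁻¹ ≡ 13 (mod 74).
Then y ↦ 13(y − 25) is a two-sided inverse to ψ, so every y ∈ ℤ/74ℤ has a preimage.
Therefore ψ is bijective.
Since ψ is bijective, we find ψ⁻¹(42): we need 57x ≡ 42 − 25 ≡ 17 (mod 74). Using 57⁻¹ = 13: x ≡ 13·17 = 221 = 2·74 + 73, so x = 73.
Check: ψ(73) = 57·73 + 25 = 4186 = 56·74 + 42 ≡ 42 (mod 74).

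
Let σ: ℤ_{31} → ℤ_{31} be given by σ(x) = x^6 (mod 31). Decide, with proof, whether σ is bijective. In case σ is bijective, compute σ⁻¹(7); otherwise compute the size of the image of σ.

6

σ(1) = 1^6 = 1.
σ(5): Repeated squaring mod 31: 5^1 ≡ 5, 5^2 ≡ 5² = 25, 5^4 ≡ 25² = 625 ≡ 5. Since 6 = 4 + 2, 5^6 ≡ 5·25: 5·25 = 125 ≡ 1. So 5^6 ≡ 1 (mod 31).
So σ(1) = σ(5) = 1 while 1 ≠ 5, thus σ is not injective, hence not bijective.
Since σ is not bijective, we determine |image(σ)|. Computing x^6 mod 31 for each x (by repeated squaring, reducing mod 31 at every step), the values σ(0), σ(1), …, σ(30) are: 0, 1, 2, 16, 4, 1, 1, 4, 8, 8, 2, 4, 2, 16, 8, 16, 16, 8, 16, 2, 4, 2, 8, 8, 4, 1, 1, 4, 16, 2, 1.
The distinct values are {0, 1, 2, 4, 8, 16}; there are 6 of them.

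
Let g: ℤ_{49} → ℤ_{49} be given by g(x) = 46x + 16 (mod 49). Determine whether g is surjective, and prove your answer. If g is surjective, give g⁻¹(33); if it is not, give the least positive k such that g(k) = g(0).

Since gcd(46, 49) = 1, 46 is invertible modulo 49. Euclid's algorithm: 49 = 1·46 + 3, 46 = 15·3 + 1; back-substituting gives 1 = 16·46 − 15·49, so 46⁻¹ ≡ 16 (mod 49).
For any y ∈ ℤ_{49}, x = 16(y − 16) mod 49 satisfies g(x) = 46·16(y − 16) + 16 ≡ y (since 46·16 ≡ 1 mod 49). So every y has a preimage.
Therefore g is surjective.
Since g is surjective, we find g⁻¹(33): we need 46x ≡ 33 − 16 ≡ 17 (mod 49). Using 46⁻¹ = 16: x ≡ 16·17 = 272 = 5·49 + 27, so x = 27.
Check: g(27) = 46·27 + 16 = 1258 = 25·49 + 33 ≡ 33 (mod 49).

27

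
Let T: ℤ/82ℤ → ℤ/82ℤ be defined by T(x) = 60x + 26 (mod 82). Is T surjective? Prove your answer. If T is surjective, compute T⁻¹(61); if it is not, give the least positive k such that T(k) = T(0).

41

Since gcd(60, 82) = 2, we have 60x ≡ 0 (mod 2) for all x, so T(x) ≡ 0 (mod 2).
But 1 ≢ 0 (mod 2), so 1 ∈ ℤ/82ℤ has no preimage. So T is not surjective.
Since T is not surjective, we find the least positive k with T(k) = T(0): this means 60k ≡ 0 (mod 82), i.e. 82 ∣ 60k. Since gcd(60, 82) = 2, dividing through by 2 this holds exactly when 41 ∣ 30k, and as gcd(30, 41) = 1, exactly when 41 ∣ k.
The smallest positive such k is 41.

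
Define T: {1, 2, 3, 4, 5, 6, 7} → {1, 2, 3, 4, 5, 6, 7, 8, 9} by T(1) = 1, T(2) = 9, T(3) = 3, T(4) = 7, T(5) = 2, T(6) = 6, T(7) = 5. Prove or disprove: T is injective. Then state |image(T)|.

7

The values T(1), …, T(7) are 1, 9, 3, 7, 2, 6, 5 — all distinct.
So T(u) = T(v) only when u = v, and T is injective.
The image of T is {1, 2, 3, 5, 6, 7, 9}, which has 7 elements.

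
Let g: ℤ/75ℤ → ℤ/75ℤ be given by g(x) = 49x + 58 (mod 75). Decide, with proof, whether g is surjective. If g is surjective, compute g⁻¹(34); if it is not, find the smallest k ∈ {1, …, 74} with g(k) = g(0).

Since gcd(49, 75) = 1, 49 is invertible modulo 75. Euclid's algorithm: 75 = 1·49 + 26, 49 = 1·26 + 23, 26 = 1·23 + 3, 23 = 7·3 + 2, 3 = 1·2 + 1; back-substituting gives 1 = 49·49 − 32·75, so 49⁻¹ ≡ 49 (mod 75).
Then y ↦ 49(y − 58) is a two-sided inverse to g, so every y ∈ ℤ/75ℤ has a preimage.
Hence g is surjective.
Since g is surjective, we compute g⁻¹(34): solve 49x + 58 ≡ 34 (mod 75), i.e. 49x ≡ 51 (mod 75).
Multiplying by 49⁻¹ = 49 gives x ≡ 49·51 = 2499 = 33·75 + 24 ≡ 24 (mod 75).
Check: g(24) = 49·24 + 58 = 1234 = 16·75 + 34 ≡ 34 (mod 75).

24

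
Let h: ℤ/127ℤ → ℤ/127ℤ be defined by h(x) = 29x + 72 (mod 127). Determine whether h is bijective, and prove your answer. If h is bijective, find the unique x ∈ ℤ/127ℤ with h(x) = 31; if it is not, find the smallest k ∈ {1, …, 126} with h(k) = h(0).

38

If h(a) = h(b), then 29a ≡ 29b (mod 127). Because gcd(29, 127) = 1, we may cancel 29 to get a ≡ b (mod 127).
We now compute 29⁻¹ mod 127 explicitly. Euclid's algorithm: 127 = 4·29 + 11, 29 = 2·11 + 7, 11 = 1·7 + 4, 7 = 1·4 + 3, 4 = 1·3 + 1; back-substituting gives 1 = 92·29 − 21·127, so 29⁻¹ ≡ 92 (mod 127).
Then y ↦ 92(y − 72) is a two-sided inverse to h, so every y ∈ ℤ/127ℤ has a preimage.
Hence h is bijective.
Since h is bijective, we compute h⁻¹(31): solve 29x + 72 ≡ 31 (mod 127), i.e. 29x ≡ 86 (mod 127).
Multiplying by 29⁻¹ = 92 gives x ≡ 92·86 = 7912 = 62·127 + 38 ≡ 38 (mod 127).
Check: h(38) = 29·38 + 72 = 1174 = 9·127 + 31 ≡ 31 (mod 127).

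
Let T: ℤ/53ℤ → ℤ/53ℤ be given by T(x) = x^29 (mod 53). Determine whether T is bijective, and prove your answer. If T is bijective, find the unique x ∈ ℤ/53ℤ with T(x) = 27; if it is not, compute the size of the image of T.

50

Since 53 is prime, the nonzero elements of ℤ/53ℤ form a cyclic group of order 52.
As gcd(29, 52) = 1, raising to the 29th power is a bijection on this group: if s^29 ≡ t^29 then (st^{−1})^29 = 1, and the only element of order dividing gcd(29, 52) = 1 is 1, so s = t.
With T(0) = 0 this makes T injective on all of ℤ/53ℤ, hence bijective (finite equal-size domain and codomain). In particular T is bijective.
Since T is bijective, we find the preimage of 27. The inverse of x ↦ x^29 on (ℤ/53ℤ)^× is x ↦ x^9, because 29·9 = 261 = 5·52 + 1 ≡ 1 (mod 52) and x^{52} = 1 for x ≠ 0 (Fermat). So T⁻¹(27) = 27^9 mod 53.
Repeated squaring mod 53: 27^1 ≡ 27, 27^2 ≡ 27² = 729 ≡ 40, 27^4 ≡ 40² = 1600 ≡ 10, 27^8 ≡ 10² = 100 ≡ 47. Since 9 = 8 + 1, 27^9 ≡ 47·27: 47·27 = 1269 ≡ 50. So 27^9 ≡ 50 (mod 53).
Hence T⁻¹(27) = 50.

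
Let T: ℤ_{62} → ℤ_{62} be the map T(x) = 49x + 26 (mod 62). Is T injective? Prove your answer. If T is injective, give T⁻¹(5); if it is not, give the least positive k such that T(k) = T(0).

By definition, T is injective when T(x_1) = T(x_2) forces x_1 = x_2.
If T(x_1) = T(x_2), then 49x_1 ≡ 49x_2 (mod 62). Because gcd(49, 62) = 1, we may cancel 49 to get x_1 ≡ x_2 (mod 62).
Therefore T is injective.
We now compute 49⁻¹ mod 62 explicitly. Euclid's algorithm: 62 = 1·49 + 13, 49 = 3·13 + 10, 13 = 1·10 + 3, 10 = 3·3 + 1; back-substituting gives 1 = 19·49 − 15·62, so 49⁻¹ ≡ 19 (mod 62).
Since T is injective, we find T⁻¹(5): we need 49x ≡ 5 − 26 ≡ 41 (mod 62). Using 49⁻¹ = 19: x ≡ 19·41 = 779 = 12·62 + 35, so x = 35.
Check: T(35) = 49·35 + 26 = 1741 = 28·62 + 5 ≡ 5 (mod 62).

35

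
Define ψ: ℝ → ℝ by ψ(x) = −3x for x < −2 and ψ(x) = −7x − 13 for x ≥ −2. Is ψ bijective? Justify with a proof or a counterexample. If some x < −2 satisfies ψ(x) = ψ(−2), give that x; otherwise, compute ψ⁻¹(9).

Both pieces are strictly decreasing (slopes −3 and −7), so each is injective on its own interval.
The left piece maps (−∞, −2) onto (6, ∞); the right piece maps [−2, ∞) onto (−∞, 1].
The images leave a gap (6 has no preimage), so ψ is not surjective, hence not bijective.
Because the two images are disjoint, no x < −2 has ψ(x) = ψ(−2), so we compute ψ⁻¹(9): 9 lies in (6, ∞), so solve −3x = 9: x = (9 − 0)/(−3) = −3.

-3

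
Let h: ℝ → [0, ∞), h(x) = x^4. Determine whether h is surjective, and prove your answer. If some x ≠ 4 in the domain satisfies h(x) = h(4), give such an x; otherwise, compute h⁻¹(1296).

For any y ∈ [0, ∞), x = y^{1/4} ∈ ℝ satisfies x^4 = y, so h is surjective.
For the follow-up, such an x exists: taking x = −4 ∈ ℝ gives h(−4) = 256 = h(4) with −4 ≠ 4.

-4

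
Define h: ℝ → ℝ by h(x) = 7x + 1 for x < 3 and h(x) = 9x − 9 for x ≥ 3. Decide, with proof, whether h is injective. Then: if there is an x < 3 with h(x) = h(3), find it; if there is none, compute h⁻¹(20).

Both pieces are strictly increasing (slopes 7 and 9), so each is injective on its own interval.
The left piece maps (−∞, 3) onto (−∞, 22); the right piece maps [3, ∞) onto [18, ∞).
These images overlap. In particular h(3) = 18 (right piece), and solving 7x + 1 = 18 on the left piece gives x = 17/7 < 3.
So h(17/7) = h(3) with 17/7 ≠ 3, and h is not injective. This x = 17/7 is the requested value below 3.

17/7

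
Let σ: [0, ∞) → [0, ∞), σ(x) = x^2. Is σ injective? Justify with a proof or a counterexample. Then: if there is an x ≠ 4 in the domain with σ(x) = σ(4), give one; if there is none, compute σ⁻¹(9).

3

On [0, ∞), x ↦ x^2 is strictly increasing, so σ(a) = σ(b) forces a = b. Hence σ is injective.
Since x ↦ x^2 is strictly increasing on [0, ∞), it is injective there, so no x ≠ 4 in the domain has σ(x) = σ(4). We therefore compute σ⁻¹(9) = 9^{1/2} = 3 (indeed 3^2 = 9).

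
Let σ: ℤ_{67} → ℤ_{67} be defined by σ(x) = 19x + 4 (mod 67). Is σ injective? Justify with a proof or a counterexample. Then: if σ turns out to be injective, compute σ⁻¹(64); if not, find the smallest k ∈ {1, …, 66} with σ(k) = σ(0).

49

If σ(x_1) = σ(x_2), then 19x_1 ≡ 19x_2 (mod 67). Because gcd(19, 67) = 1, we may cancel 19 to get x_1 ≡ x_2 (mod 67).
Hence σ is injective.
We now compute 19⁻¹ mod 67 explicitly. Euclid's algorithm: 67 = 3·19 + 10, 19 = 1·10 + 9, 10 = 1·9 + 1; back-substituting gives 1 = 60·19 − 17·67, so 19⁻¹ ≡ 60 (mod 67).
Since σ is injective, we compute σ⁻¹(64): solve 19x + 4 ≡ 64 (mod 67), i.e. 19x ≡ 60 (mod 67).
Multiplying by 19⁻¹ = 60 gives x ≡ 60·60 = 3600 = 53·67 + 49 ≡ 49 (mod 67).
Check: σ(49) = 19·49 + 4 = 935 = 13·67 + 64 ≡ 64 (mod 67).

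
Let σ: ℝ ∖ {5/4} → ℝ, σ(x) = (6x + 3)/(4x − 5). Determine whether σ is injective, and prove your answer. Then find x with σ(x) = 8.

Suppose σ(x_1) = σ(x_2). Cross-multiplying: (6x_1 + 3)(4x_2 − 5) = (6x_2 + 3)(4x_1 − 5).
Expanding both sides and cancelling the symmetric terms leaves −42·(x_1 − x_2) = 0. Since −42 ≠ 0, x_1 = x_2. So σ is injective.
Solving σ(x) = 8: cross-multiplying gives 6x + 3 = 8(4x − 5), which rearranges to −26x = −43, so x = 43/26.

43/26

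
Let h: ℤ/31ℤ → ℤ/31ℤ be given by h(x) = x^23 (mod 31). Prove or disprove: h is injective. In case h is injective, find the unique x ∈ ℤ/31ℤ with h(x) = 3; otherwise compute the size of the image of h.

22

Since 31 is prime, the nonzero elements of ℤ/31ℤ form a cyclic group of order 30.
As gcd(23, 30) = 1, raising to the 23rd power is a bijection on this group: if a^23 ≡ b^23 then (ab^{−1})^23 = 1, and the only element of order dividing gcd(23, 30) = 1 is 1, so a = b.
With h(0) = 0 this makes h injective on all of ℤ/31ℤ, hence bijective (finite equal-size domain and codomain). In particular h is injective.
Since h is injective, we find the preimage of 3. The inverse of x ↦ x^23 on (ℤ/31ℤ)^× is x ↦ x^17, because 23·17 = 391 = 13·30 + 1 ≡ 1 (mod 30) and x^{30} = 1 for x ≠ 0 (Fermat). So h⁻¹(3) = 3^17 mod 31.
Repeated squaring mod 31: 3^1 ≡ 3, 3^2 ≡ 3² = 9, 3^4 ≡ 9² = 81 ≡ 19, 3^8 ≡ 19² = 361 ≡ 20, 3^16 ≡ 20² = 400 ≡ 28. Since 17 = 16 + 1, 3^17 ≡ 28·3: 28·3 = 84 ≡ 22. So 3^17 ≡ 22 (mod 31).
Hence h⁻¹(3) = 22.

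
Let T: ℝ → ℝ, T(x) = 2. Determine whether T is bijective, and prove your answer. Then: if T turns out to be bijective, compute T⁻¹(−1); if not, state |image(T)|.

By definition, T is injective if T(s) = T(t) implies s = t.
T(0) = 2 = T(1) with 0 ≠ 1, so T is not injective, hence not bijective.
Since T is not bijective, we state |image(T)|: the image of T is {2}, which has 1 element.

1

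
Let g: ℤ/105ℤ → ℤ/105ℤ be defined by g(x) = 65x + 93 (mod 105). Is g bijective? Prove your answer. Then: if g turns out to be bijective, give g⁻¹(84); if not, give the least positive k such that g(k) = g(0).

21

Recall that g is injective when g(s) = g(t) forces s = t.
We have gcd(65, 105) = 5 > 1. Taking s = 0 and t = 21: g(0) = 93 and g(21) = 65·21 + 93 = 1458 ≡ 93 (mod 105).
So g(0) = g(21) while 0 ≠ 21, hence g is not injective, hence not bijective.
Since g is not bijective, we find the least positive k with g(k) = g(0): this means 65k ≡ 0 (mod 105), i.e. 105 ∣ 65k. Since gcd(65, 105) = 5, dividing through by 5 this holds exactly when 21 ∣ 13k, and as gcd(13, 21) = 1, exactly when 21 ∣ k.
The smallest positive such k is 21.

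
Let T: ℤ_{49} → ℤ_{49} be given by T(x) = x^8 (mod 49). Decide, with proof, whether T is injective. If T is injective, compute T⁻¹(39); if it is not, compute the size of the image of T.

22

T(0) = 0^8 = 0.
T(7): Repeated squaring mod 49: 7^1 ≡ 7, 7^2 ≡ 7² = 49 ≡ 0, 7^4 ≡ 0² = 0, 7^8 ≡ 0² = 0. So 7^8 ≡ 0 (mod 49).
So T(0) = T(7) = 0 while 0 ≠ 7, hence T is not injective.
Since T is not injective, we determine |image(T)|. Computing x^8 mod 49 for each x (by repeated squaring, reducing mod 49 at every step), the values T(0), T(1), …, T(48) are: 0, 1, 11, 44, 23, 46, 43, 0, 8, 25, 16, 2, 32, 36, 0, 15, 39, 37, 30, 18, 29, 0, 22, 4, 9, 9, 4, 22, 0, 29, 18, 30, 37, 39, 15, 0, 36, 32, 2, 16, 25, 8, 0, 43, 46, 23, 44, 11, 1.
The distinct values are {0, 1, 2, 4, 8, 9, 11, 15, 16, 18, 22, 23, 25, 29, 30, 32, 36, 37, 39, 43, 44, 46}; there are 22 of them.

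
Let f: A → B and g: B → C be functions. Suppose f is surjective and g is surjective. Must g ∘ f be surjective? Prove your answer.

surjective

Let c ∈ C. Since g is surjective, there is b ∈ B with g(b) = c. Since f is surjective, there is a ∈ A with f(a) = b.
Then (g ∘ f)(a) = g(b) = c. Therefore g ∘ f is surjective.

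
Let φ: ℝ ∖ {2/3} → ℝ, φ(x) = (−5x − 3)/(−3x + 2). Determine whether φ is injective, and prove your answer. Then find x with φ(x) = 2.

Suppose φ(s) = φ(t). Cross-multiplying: (−5s − 3)(−3t + 2) = (−5t − 3)(−3s + 2).
Expanding both sides and cancelling the symmetric terms leaves −19·(s − t) = 0. Since −19 ≠ 0, s = t. So φ is injective.
Solving φ(x) = 2: cross-multiplying gives −5x − 3 = 2(−3x + 2), which rearranges to 1x = 7, so x = 7.

7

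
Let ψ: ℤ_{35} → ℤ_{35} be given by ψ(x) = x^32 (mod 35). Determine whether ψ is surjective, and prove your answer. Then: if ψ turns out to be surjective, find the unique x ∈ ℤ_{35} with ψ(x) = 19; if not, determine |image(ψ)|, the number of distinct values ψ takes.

ψ(3): Repeated squaring mod 35: 3^1 ≡ 3, 3^2 ≡ 3² = 9, 3^4 ≡ 9² = 81 ≡ 11, 3^8 ≡ 11² = 121 ≡ 16, 3^16 ≡ 16² = 256 ≡ 11, 3^32 ≡ 11² = 121 ≡ 16. So 3^32 ≡ 16 (mod 35).
ψ(4): Repeated squaring mod 35: 4^1 ≡ 4, 4^2 ≡ 4² = 16, 4^4 ≡ 16² = 256 ≡ 11, 4^8 ≡ 11² = 121 ≡ 16, 4^16 ≡ 16² = 256 ≡ 11, 4^32 ≡ 11² = 121 ≡ 16. So 4^32 ≡ 16 (mod 35).
So ψ(3) = ψ(4) = 16 while 3 ≠ 4, therefore ψ is not injective.
A non-injective map from the 35-element set ℤ_{35} to itself takes at most 34 distinct values, so it cannot be surjective. Hence ψ is not surjective.
Since ψ is not surjective, we determine |image(ψ)|. Computing x^32 mod 35 for each x (by repeated squaring, reducing mod 35 at every step), the values ψ(0), ψ(1), …, ψ(34) are: 0, 1, 11, 16, 16, 25, 1, 21, 1, 11, 30, 16, 11, 1, 21, 15, 11, 16, 16, 11, 15, 21, 1, 11, 16, 30, 11, 1, 21, 1, 25, 16, 16, 11, 1.
The distinct values are {0, 1, 11, 15, 16, 21, 25, 30}; there are 8 of them.

8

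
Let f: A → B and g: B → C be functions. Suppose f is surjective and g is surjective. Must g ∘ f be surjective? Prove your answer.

surjective

Let c ∈ C. Since g is surjective, there is b ∈ B with g(b) = c. Since f is surjective, there is a ∈ A with f(a) = b.
Then (g ∘ f)(a) = g(b) = c. Hence g ∘ f is surjective.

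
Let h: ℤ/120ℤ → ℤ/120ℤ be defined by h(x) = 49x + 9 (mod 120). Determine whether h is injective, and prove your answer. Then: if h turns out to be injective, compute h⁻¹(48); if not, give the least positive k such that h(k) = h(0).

111

If h(x_1) = h(x_2), then 49x_1 ≡ 49x_2 (mod 120). Because gcd(49, 120) = 1, we may cancel 49 to get x_1 ≡ x_2 (mod 120).
So h is injective.
We now compute 49⁻¹ mod 120 explicitly. Euclid's algorithm: 120 = 2·49 + 22, 49 = 2·22 + 5, 22 = 4·5 + 2, 5 = 2·2 + 1; back-substituting gives 1 = 49·49 − 20·120, so 49⁻¹ ≡ 49 (mod 120).
Since h is injective, we compute h⁻¹(48): solve 49x + 9 ≡ 48 (mod 120), i.e. 49x ≡ 39 (mod 120).
Multiplying by 49⁻¹ = 49 gives x ≡ 49·39 = 1911 = 15·120 + 111 ≡ 111 (mod 120).
Check: h(111) = 49·111 + 9 = 5448 = 45·120 + 48 ≡ 48 (mod 120).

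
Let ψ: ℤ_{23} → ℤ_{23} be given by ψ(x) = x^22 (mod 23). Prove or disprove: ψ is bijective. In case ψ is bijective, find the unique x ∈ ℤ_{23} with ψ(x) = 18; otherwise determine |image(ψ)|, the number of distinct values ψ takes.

ψ(1) = 1^22 = 1.
ψ(2): Repeated squaring mod 23: 2^1 ≡ 2, 2^2 ≡ 2² = 4, 2^4 ≡ 4² = 16, 2^8 ≡ 16² = 256 ≡ 3, 2^16 ≡ 3² = 9. Since 22 = 16 + 4 + 2, 2^22 ≡ 9·16·4: 9·16 = 144 ≡ 6, then 6·4 = 24 ≡ 1. So 2^22 ≡ 1 (mod 23).
So ψ(1) = ψ(2) = 1 while 1 ≠ 2, thus ψ is not injective, hence not bijective.
Since ψ is not bijective, we determine |image(ψ)|. Computing x^22 mod 23 for each x (by repeated squaring, reducing mod 23 at every step), the values ψ(0), ψ(1), …, ψ(22) are: 0, 1, 1, 1, 1, 1, 1, 1, 1, 1, 1, 1, 1, 1, 1, 1, 1, 1, 1, 1, 1, 1, 1.
The distinct values are {0, 1}; there are 2 of them.

2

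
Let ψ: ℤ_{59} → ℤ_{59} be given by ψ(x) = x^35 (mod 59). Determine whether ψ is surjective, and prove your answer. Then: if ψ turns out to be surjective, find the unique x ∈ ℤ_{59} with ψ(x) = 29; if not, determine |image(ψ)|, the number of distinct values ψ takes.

Since 59 is prime, the nonzero elements of ℤ_{59} form a cyclic group of order 58.
As gcd(35, 58) = 1, raising to the 35th power is a bijection on this group: if s^35 ≡ t^35 then (st^{−1})^35 = 1, and the only element of order dividing gcd(35, 58) = 1 is 1, so s = t.
With ψ(0) = 0 this makes ψ injective on all of ℤ_{59}, hence bijective (finite equal-size domain and codomain). In particular ψ is surjective.
Since ψ is surjective, we find the preimage of 29. The inverse of x ↦ x^35 on (ℤ_{59})^× is x ↦ x^5, because 35·5 = 175 = 3·58 + 1 ≡ 1 (mod 58) and x^{58} = 1 for x ≠ 0 (Fermat). So ψ⁻¹(29) = 29^5 mod 59.
Repeated squaring mod 59: 29^1 ≡ 29, 29^2 ≡ 29² = 841 ≡ 15, 29^4 ≡ 15² = 225 ≡ 48. Since 5 = 4 + 1, 29^5 ≡ 48·29: 48·29 = 1392 ≡ 35. So 29^5 ≡ 35 (mod 59).
Hence ψ⁻¹(29) = 35.

35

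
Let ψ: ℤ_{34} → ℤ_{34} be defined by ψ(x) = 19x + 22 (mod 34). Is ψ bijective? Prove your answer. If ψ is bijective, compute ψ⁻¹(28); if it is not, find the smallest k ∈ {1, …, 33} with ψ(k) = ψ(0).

If ψ(s) = ψ(t), then 19s ≡ 19t (mod 34). Because gcd(19, 34) = 1, we may cancel 19 to get s ≡ t (mod 34).
We now compute 19⁻¹ mod 34 explicitly. Euclid's algorithm: 34 = 1·19 + 15, 19 = 1·15 + 4, 15 = 3·4 + 3, 4 = 1·3 + 1; back-substituting gives 1 = 9·19 − 5·34, so 19⁻¹ ≡ 9 (mod 34).
Then y ↦ 9(y − 22) is a two-sided inverse to ψ, so every y ∈ ℤ_{34} has a preimage.
Therefore ψ is bijective.
Since ψ is bijective, we compute ψ⁻¹(28): solve 19x + 22 ≡ 28 (mod 34), i.e. 19x ≡ 6 (mod 34).
Multiplying by 19⁻¹ = 9 gives x ≡ 9·6 = 54 = 1·34 + 20 ≡ 20 (mod 34).
Check: ψ(20) = 19·20 + 22 = 402 = 11·34 + 28 ≡ 28 (mod 34).

20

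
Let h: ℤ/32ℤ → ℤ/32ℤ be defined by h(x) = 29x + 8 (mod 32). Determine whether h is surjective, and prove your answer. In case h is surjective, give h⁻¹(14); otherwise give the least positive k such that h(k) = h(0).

Recall: h is surjective if every y in the codomain equals h(x) for some x in the domain.
Since gcd(29, 32) = 1, 29 is invertible modulo 32. Euclid's algorithm: 32 = 1·29 + 3, 29 = 9·3 + 2, 3 = 1·2 + 1; back-substituting gives 1 = 21·29 − 19·32, so 29⁻¹ ≡ 21 (mod 32).
For any y ∈ ℤ/32ℤ, x = 21(y − 8) mod 32 satisfies h(x) = 29·21(y − 8) + 8 ≡ y (since 29·21 ≡ 1 mod 32). So every y has a preimage.
Therefore h is surjective.
Since h is surjective, we compute h⁻¹(14): solve 29x + 8 ≡ 14 (mod 32), i.e. 29x ≡ 6 (mod 32).
Multiplying by 29⁻¹ = 21 gives x ≡ 21·6 = 126 = 3·32 + 30 ≡ 30 (mod 32).
Check: h(30) = 29·30 + 8 = 878 = 27·32 + 14 ≡ 14 (mod 32).

30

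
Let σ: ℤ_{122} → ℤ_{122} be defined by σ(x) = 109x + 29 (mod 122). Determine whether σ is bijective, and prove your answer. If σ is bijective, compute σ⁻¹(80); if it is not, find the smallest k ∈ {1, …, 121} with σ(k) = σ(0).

Recall that σ is injective when σ(x_1) = σ(x_2) forces x_1 = x_2.
Suppose σ(x_1) = σ(x_2) in ℤ_{122}. Then 109x_1 + 29 ≡ 109x_2 + 29 (mod 122), thus 109(x_1 − x_2) ≡ 0 (mod 122).
Since gcd(109, 122) = 1, 109 is invertible modulo 122, hence x_1 − x_2 ≡ 0 (mod 122), i.e. x_1 = x_2.
We now compute 109⁻¹ mod 122 explicitly. Euclid's algorithm: 122 = 1·109 + 13, 109 = 8·13 + 5, 13 = 2·5 + 3, 5 = 1·3 + 2, 3 = 1·2 + 1; back-substituting gives 1 = 75·109 − 67·122, so 109⁻¹ ≡ 75 (mod 122).
For any y ∈ ℤ_{122}, x = 75(y − 29) mod 122 satisfies σ(x) = 109·75(y − 29) + 29 ≡ y (since 109·75 ≡ 1 mod 122). So every y has a preimage.
Thus σ is bijective.
Since σ is bijective, we find σ⁻¹(80): we need 109x ≡ 80 − 29 ≡ 51 (mod 122). Using 109⁻¹ = 75: x ≡ 75·51 = 3825 = 31·122 + 43, so x = 43.
Check: σ(43) = 109·43 + 29 = 4716 = 38·122 + 80 ≡ 80 (mod 122).

43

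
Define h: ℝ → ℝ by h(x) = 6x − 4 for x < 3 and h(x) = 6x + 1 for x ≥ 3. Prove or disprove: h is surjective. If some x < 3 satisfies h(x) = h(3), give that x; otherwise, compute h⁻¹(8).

Both pieces are strictly increasing (slopes 6 and 6), so each is injective on its own interval.
The left piece maps (−∞, 3) onto (−∞, 14); the right piece maps [3, ∞) onto [19, ∞).
The union (−∞, 14) ∪ [19, ∞) omits the interval between 14 and 19; in particular 14 has no preimage. So h is not surjective.
Because the two images are disjoint, no x < 3 has h(x) = h(3), so we compute h⁻¹(8): 8 lies in (−∞, 14), so solve 6x − 4 = 8: x = (8 + 4)/6 = 2.

2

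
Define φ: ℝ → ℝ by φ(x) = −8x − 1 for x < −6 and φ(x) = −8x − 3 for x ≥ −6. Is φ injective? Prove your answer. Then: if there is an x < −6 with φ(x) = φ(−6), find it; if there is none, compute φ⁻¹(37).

Both pieces are strictly decreasing (slopes −8 and −8), so each is injective on its own interval.
The left piece maps (−∞, −6) onto (47, ∞); the right piece maps [−6, ∞) onto (−∞, 45].
These images are disjoint, so no value is attained by both pieces. Thus φ is injective.
Because the two images are disjoint, no x < −6 has φ(x) = φ(−6), so we compute φ⁻¹(37): 37 lies in (−∞, 45], so solve −8x − 3 = 37: x = (37 + 3)/(−8) = −5.

-5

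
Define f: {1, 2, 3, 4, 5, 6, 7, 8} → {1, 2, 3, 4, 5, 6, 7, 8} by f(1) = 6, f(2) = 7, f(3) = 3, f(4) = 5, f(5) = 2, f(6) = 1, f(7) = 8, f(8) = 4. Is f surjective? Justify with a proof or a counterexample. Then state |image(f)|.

8

Every element of the codomain has a preimage: 1 = f(6), 2 = f(5), 3 = f(3), 4 = f(8), 5 = f(4), 6 = f(1), 7 = f(2), 8 = f(7).
Therefore f is surjective.
The image of f is {1, 2, 3, 4, 5, 6, 7, 8}, which has 8 elements.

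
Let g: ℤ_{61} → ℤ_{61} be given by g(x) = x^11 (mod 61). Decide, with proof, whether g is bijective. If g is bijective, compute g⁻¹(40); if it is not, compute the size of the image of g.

Since 61 is prime, the nonzero elements of ℤ_{61} form a cyclic group of order 60.
As gcd(11, 60) = 1, raising to the 11th power is a bijection on this group: if a^11 ≡ b^11 then (ab^{−1})^11 = 1, and the only element of order dividing gcd(11, 60) = 1 is 1, so a = b.
With g(0) = 0 this makes g injective on all of ℤ_{61}, hence bijective (finite equal-size domain and codomain). In particular g is bijective.
Since g is bijective, we find the preimage of 40. The inverse of x ↦ x^11 on (ℤ_{61})^× is x ↦ x^11, because 11·11 = 121 = 2·60 + 1 ≡ 1 (mod 60) and x^{60} = 1 for x ≠ 0 (Fermat). So g⁻¹(40) = 40^11 mod 61.
Repeated squaring mod 61: 40^1 ≡ 40, 40^2 ≡ 40² = 1600 ≡ 14, 40^4 ≡ 14² = 196 ≡ 13, 40^8 ≡ 13² = 169 ≡ 47. Since 11 = 8 + 2 + 1, 40^11 ≡ 47·14·40: 47·14 = 658 ≡ 48, then 48·40 = 1920 ≡ 29. So 40^11 ≡ 29 (mod 61).
Hence g⁻¹(40) = 29.

29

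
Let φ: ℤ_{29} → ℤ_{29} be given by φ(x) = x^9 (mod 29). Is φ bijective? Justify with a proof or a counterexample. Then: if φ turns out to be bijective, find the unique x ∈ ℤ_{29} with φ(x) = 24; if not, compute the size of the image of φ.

Since 29 is prime, the nonzero elements of ℤ_{29} form a cyclic group of order 28.
As gcd(9, 28) = 1, raising to the 9th power is a bijection on this group: if u^9 ≡ v^9 then (uv^{−1})^9 = 1, and the only element of order dividing gcd(9, 28) = 1 is 1, so u = v.
With φ(0) = 0 this makes φ injective on all of ℤ_{29}, hence bijective (finite equal-size domain and codomain). In particular φ is bijective.
Since φ is bijective, we find the preimage of 24. The inverse of x ↦ x^9 on (ℤ_{29})^× is x ↦ x^25, because 9·25 = 225 = 8·28 + 1 ≡ 1 (mod 28) and x^{28} = 1 for x ≠ 0 (Fermat). So φ⁻¹(24) = 24^25 mod 29.
Repeated squaring mod 29: 24^1 ≡ 24, 24^2 ≡ 24² = 576 ≡ 25, 24^4 ≡ 25² = 625 ≡ 16, 24^8 ≡ 16² = 256 ≡ 24, 24^16 ≡ 24² = 576 ≡ 25. Since 25 = 16 + 8 + 1, 24^25 ≡ 25·24·24: 25·24 = 600 ≡ 20, then 20·24 = 480 ≡ 16. So 24^25 ≡ 16 (mod 29).
Hence φ⁻¹(24) = 16.

16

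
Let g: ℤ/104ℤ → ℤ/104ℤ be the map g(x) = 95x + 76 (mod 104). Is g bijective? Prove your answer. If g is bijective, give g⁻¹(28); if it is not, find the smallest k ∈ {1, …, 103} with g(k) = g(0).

40

Suppose g(x_1) = g(x_2) in ℤ/104ℤ. Then 95x_1 + 76 ≡ 95x_2 + 76 (mod 104), hence 95(x_1 − x_2) ≡ 0 (mod 104).
Since gcd(95, 104) = 1, 95 is invertible modulo 104, hence x_1 − x_2 ≡ 0 (mod 104), i.e. x_1 = x_2.
We now compute 95⁻¹ mod 104 explicitly. Euclid's algorithm: 104 = 1·95 + 9, 95 = 10·9 + 5, 9 = 1·5 + 4, 5 = 1·4 + 1; back-substituting gives 1 = 23·95 − 21·104, so 95⁻¹ ≡ 23 (mod 104).
Then y ↦ 23(y − 76) is a two-sided inverse to g, so every y ∈ ℤ/104ℤ has a preimage.
Hence g is bijective.
Since g is bijective, we compute g⁻¹(28): solve 95x + 76 ≡ 28 (mod 104), i.e. 95x ≡ 56 (mod 104).
Multiplying by 95⁻¹ = 23 gives x ≡ 23·56 = 1288 = 12·104 + 40 ≡ 40 (mod 104).
Check: g(40) = 95·40 + 76 = 3876 = 37·104 + 28 ≡ 28 (mod 104).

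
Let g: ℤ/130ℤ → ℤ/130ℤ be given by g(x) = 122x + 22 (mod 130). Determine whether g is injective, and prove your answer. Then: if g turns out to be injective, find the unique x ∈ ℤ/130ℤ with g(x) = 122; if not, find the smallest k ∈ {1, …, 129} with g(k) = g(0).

We have gcd(122, 130) = 2 > 1. Taking x_1 = 0 and x_2 = 65: g(0) = 22 and g(65) = 122·65 + 22 = 7952 ≡ 22 (mod 130).
So g(0) = g(65) while 0 ≠ 65, therefore g is not injective.
Since g is not injective, we find the least positive k with g(k) = g(0): this means 122k ≡ 0 (mod 130), i.e. 130 ∣ 122k. Since gcd(122, 130) = 2, dividing through by 2 this holds exactly when 65 ∣ 61k, and as gcd(61, 65) = 1, exactly when 65 ∣ k.
The smallest positive such k is 65.

65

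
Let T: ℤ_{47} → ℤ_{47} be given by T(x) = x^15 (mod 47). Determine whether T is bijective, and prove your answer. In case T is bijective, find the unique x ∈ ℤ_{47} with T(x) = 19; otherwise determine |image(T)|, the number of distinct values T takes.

Since 47 is prime, the nonzero elements of ℤ_{47} form a cyclic group of order 46.
As gcd(15, 46) = 1, raising to the 15th power is a bijection on this group: if s^15 ≡ t^15 then (st^{−1})^15 = 1, and the only element of order dividing gcd(15, 46) = 1 is 1, so s = t.
With T(0) = 0 this makes T injective on all of ℤ_{47}, hence bijective (finite equal-size domain and codomain). In particular T is bijective.
Since T is bijective, we find the preimage of 19. The inverse of x ↦ x^15 on (ℤ_{47})^× is x ↦ x^43, because 15·43 = 645 = 14·46 + 1 ≡ 1 (mod 46) and x^{46} = 1 for x ≠ 0 (Fermat). So T⁻¹(19) = 19^43 mod 47.
Repeated squaring mod 47: 19^1 ≡ 19, 19^2 ≡ 19² = 361 ≡ 32, 19^4 ≡ 32² = 1024 ≡ 37, 19^8 ≡ 37² = 1369 ≡ 6, 19^16 ≡ 6² = 36, 19^32 ≡ 36² = 1296 ≡ 27. Since 43 = 32 + 8 + 2 + 1, 19^43 ≡ 27·6·32·19: 27·6 = 162 ≡ 21, then 21·32 = 672 ≡ 14, then 14·19 = 266 ≡ 31. So 19^43 ≡ 31 (mod 47).
Hence T⁻¹(19) = 31.

31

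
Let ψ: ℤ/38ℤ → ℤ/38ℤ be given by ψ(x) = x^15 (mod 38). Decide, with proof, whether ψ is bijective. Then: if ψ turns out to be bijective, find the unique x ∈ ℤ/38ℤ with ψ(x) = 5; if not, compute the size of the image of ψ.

ψ(4): Repeated squaring mod 38: 4^1 ≡ 4, 4^2 ≡ 4² = 16, 4^4 ≡ 16² = 256 ≡ 28, 4^8 ≡ 28² = 784 ≡ 24. Since 15 = 8 + 4 + 2 + 1, 4^15 ≡ 24·28·16·4: 24·28 = 672 ≡ 26, then 26·16 = 416 ≡ 36, then 36·4 = 144 ≡ 30. So 4^15 ≡ 30 (mod 38).
ψ(6): Repeated squaring mod 38: 6^1 ≡ 6, 6^2 ≡ 6² = 36, 6^4 ≡ 36² = 1296 ≡ 4, 6^8 ≡ 4² = 16. Since 15 = 8 + 4 + 2 + 1, 6^15 ≡ 16·4·36·6: 16·4 = 64 ≡ 26, then 26·36 = 936 ≡ 24, then 24·6 = 144 ≡ 30. So 6^15 ≡ 30 (mod 38).
So ψ(4) = ψ(6) = 30 while 4 ≠ 6, hence ψ is not injective, hence not bijective.
Since ψ is not bijective, we determine |image(ψ)|. Computing x^15 mod 38 for each x (by repeated squaring, reducing mod 38 at every step), the values ψ(0), ψ(1), …, ψ(37) are: 0, 1, 12, 31, 30, 7, 30, 1, 18, 11, 8, 1, 18, 27, 12, 27, 26, 7, 18, 19, 20, 31, 12, 11, 26, 11, 20, 37, 30, 27, 20, 37, 8, 31, 8, 7, 26, 37.
The distinct values are {0, 1, 7, 8, 11, 12, 18, 19, 20, 26, 27, 30, 31, 37}; there are 14 of them.

14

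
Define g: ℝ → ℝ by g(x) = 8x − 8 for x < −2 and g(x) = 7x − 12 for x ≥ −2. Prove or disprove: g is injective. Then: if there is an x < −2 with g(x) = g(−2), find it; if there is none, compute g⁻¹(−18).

Both pieces are strictly increasing (slopes 8 and 7), so each is injective on its own interval.
The left piece maps (−∞, −2) onto (−∞, −24); the right piece maps [−2, ∞) onto [−26, ∞).
These images overlap. In particular g(−2) = −26 (right piece), and solving 8x − 8 = −26 on the left piece gives x = −9/4 < −2.
So g(−9/4) = g(−2) with −9/4 ≠ −2, and g is not injective. This x = −9/4 is the requested value below −2.

-9/4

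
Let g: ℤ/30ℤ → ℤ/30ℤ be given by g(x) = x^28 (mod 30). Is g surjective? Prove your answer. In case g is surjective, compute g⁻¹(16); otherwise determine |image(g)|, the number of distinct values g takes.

g(2): Repeated squaring mod 30: 2^1 ≡ 2, 2^2 ≡ 2² = 4, 2^4 ≡ 4² = 16, 2^8 ≡ 16² = 256 ≡ 16, 2^16 ≡ 16² = 256 ≡ 16. Since 28 = 16 + 8 + 4, 2^28 ≡ 16·16·16: 16·16 = 256 ≡ 16, then 16·16 = 256 ≡ 16. So 2^28 ≡ 16 (mod 30).
g(4): Repeated squaring mod 30: 4^1 ≡ 4, 4^2 ≡ 4² = 16, 4^4 ≡ 16² = 256 ≡ 16, 4^8 ≡ 16² = 256 ≡ 16, 4^16 ≡ 16² = 256 ≡ 16. Since 28 = 16 + 8 + 4, 4^28 ≡ 16·16·16: 16·16 = 256 ≡ 16, then 16·16 = 256 ≡ 16. So 4^28 ≡ 16 (mod 30).
So g(2) = g(4) = 16 while 2 ≠ 4, hence g is not injective.
A non-injective map from the 30-element set ℤ/30ℤ to itself takes at most 29 distinct values, so it cannot be surjective. Therefore g is not surjective.
Since g is not surjective, we determine |image(g)|. Computing x^28 mod 30 for each x (by repeated squaring, reducing mod 30 at every step), the values g(0), g(1), …, g(29) are: 0, 1, 16, 21, 16, 25, 6, 1, 16, 21, 10, 1, 6, 1, 16, 15, 16, 1, 6, 1, 10, 21, 16, 1, 6, 25, 16, 21, 16, 1.
The distinct values are {0, 1, 6, 10, 15, 16, 21, 25}; there are 8 of them.

8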